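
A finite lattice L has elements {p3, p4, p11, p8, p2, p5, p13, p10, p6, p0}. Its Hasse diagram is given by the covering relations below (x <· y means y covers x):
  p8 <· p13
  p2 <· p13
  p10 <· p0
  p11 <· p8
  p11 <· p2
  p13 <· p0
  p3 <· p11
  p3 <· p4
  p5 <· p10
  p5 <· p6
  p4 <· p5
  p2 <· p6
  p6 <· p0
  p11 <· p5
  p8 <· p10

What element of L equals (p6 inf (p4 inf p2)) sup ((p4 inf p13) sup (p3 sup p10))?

p4 ∧ p2 = p3
p6 ∧ p3 = p3
p4 ∧ p13 = p3
p3 ∨ p10 = p10
p3 ∨ p10 = p10
p3 ∨ p10 = p10

p10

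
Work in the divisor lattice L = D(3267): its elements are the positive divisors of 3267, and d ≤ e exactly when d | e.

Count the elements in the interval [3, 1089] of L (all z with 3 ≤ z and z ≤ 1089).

The interval [3, 1089] = {1089, 3, 33, 363, 9, 99}, which has 6 elements.

6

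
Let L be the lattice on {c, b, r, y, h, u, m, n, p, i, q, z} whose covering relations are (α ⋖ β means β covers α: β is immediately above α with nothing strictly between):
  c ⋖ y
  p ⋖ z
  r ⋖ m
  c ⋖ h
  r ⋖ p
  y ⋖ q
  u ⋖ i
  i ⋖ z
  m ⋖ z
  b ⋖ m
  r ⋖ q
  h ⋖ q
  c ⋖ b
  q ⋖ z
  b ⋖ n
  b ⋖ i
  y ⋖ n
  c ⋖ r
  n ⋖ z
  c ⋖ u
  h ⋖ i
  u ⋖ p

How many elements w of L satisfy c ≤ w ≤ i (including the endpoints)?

The interval [c, i] = {b, c, h, i, u}, which has 5 elements.

5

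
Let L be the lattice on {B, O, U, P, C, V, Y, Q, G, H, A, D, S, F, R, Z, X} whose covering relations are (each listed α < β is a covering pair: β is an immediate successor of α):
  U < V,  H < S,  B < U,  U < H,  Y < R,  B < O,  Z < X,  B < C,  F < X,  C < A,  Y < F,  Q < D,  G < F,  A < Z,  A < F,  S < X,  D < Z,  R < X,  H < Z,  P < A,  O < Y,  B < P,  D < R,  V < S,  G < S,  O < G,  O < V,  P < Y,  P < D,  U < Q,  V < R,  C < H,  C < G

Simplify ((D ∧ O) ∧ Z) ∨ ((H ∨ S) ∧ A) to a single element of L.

D ∧ O = B
B ∧ Z = B
H ∨ S = S
S ∧ A = C
B ∨ C = C

C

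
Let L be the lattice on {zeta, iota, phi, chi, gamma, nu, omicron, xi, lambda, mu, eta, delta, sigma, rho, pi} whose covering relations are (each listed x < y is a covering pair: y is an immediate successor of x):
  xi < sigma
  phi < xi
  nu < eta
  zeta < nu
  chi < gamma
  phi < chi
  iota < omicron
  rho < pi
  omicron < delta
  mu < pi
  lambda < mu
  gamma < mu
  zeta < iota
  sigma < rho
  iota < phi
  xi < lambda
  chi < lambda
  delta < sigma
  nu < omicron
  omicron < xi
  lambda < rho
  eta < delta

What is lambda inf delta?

omicron

Common lower bounds of {lambda, delta}: iota, nu, omicron, zeta.
The greatest among these is omicron.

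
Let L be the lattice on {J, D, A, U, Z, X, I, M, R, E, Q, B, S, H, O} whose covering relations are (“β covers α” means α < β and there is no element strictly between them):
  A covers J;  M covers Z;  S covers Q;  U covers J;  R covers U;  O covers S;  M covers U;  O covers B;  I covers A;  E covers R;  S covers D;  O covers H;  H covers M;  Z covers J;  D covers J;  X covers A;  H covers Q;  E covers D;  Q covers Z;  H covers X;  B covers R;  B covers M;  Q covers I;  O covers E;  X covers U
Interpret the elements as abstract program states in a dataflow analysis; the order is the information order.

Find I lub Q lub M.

Common upper bounds of {I, Q, M}: H, O.
The least among these is H.

H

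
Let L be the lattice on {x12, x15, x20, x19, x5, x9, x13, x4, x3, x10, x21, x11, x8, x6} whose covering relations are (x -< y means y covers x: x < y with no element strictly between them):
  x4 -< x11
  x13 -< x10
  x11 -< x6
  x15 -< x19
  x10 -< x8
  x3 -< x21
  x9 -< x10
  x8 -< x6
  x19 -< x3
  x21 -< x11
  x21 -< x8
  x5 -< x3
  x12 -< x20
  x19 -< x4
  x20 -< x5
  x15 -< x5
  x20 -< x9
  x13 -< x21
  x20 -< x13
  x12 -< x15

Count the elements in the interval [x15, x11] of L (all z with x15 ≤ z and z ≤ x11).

7

The interval [x15, x11] = {x11, x15, x19, x21, x3, x4, x5}, which has 7 elements.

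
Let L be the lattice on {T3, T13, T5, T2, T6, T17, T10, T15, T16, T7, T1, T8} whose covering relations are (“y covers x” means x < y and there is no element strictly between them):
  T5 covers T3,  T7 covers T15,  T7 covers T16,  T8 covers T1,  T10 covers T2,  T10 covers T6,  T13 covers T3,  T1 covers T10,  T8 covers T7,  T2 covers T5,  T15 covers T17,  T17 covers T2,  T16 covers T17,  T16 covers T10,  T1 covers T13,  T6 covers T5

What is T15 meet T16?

T17

Common lower bounds of {T15, T16}: T17, T2, T3, T5.
The greatest among these is T17.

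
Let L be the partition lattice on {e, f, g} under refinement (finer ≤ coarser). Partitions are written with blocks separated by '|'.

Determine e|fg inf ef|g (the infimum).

The meet (common refinement) of e|fg and ef|g intersects blocks pairwise, giving e|f|g.

e|f|g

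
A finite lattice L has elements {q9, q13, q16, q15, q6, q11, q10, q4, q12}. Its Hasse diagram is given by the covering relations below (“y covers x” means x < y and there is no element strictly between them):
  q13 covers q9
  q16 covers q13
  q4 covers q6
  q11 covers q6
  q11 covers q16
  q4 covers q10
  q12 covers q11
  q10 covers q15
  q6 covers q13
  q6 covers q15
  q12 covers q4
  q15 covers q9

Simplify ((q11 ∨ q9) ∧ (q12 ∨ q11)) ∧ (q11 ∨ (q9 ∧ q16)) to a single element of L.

q11

q11 ∨ q9 = q11
q12 ∨ q11 = q12
q11 ∧ q12 = q11
q9 ∧ q16 = q9
q11 ∨ q9 = q11
q11 ∧ q11 = q11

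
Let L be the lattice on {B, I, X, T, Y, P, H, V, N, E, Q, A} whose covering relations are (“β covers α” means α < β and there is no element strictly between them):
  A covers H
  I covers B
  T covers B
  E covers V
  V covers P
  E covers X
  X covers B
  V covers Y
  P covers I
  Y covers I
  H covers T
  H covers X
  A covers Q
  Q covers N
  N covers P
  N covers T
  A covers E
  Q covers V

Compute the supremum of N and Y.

Common upper bounds of {N, Y}: A, Q.
The least among these is Q.

Q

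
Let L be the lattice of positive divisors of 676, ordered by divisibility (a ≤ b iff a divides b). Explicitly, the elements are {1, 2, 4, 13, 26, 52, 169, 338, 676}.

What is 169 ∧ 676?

169

Common lower bounds of {169, 676}: 1, 13, 169.
The greatest among these is 169.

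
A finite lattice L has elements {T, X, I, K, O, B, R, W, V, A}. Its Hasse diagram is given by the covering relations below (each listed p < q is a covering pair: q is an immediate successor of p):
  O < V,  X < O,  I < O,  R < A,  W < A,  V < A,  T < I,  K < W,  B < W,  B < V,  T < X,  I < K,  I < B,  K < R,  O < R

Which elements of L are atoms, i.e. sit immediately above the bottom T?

The atoms are exactly the elements that cover T: I, X.

I, X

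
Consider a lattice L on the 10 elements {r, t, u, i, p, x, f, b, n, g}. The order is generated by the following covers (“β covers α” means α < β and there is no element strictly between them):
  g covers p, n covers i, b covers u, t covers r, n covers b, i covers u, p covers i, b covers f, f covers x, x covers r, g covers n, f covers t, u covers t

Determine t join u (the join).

Common upper bounds of {t, u}: b, g, i, n, p, u.
The least among these is u.

u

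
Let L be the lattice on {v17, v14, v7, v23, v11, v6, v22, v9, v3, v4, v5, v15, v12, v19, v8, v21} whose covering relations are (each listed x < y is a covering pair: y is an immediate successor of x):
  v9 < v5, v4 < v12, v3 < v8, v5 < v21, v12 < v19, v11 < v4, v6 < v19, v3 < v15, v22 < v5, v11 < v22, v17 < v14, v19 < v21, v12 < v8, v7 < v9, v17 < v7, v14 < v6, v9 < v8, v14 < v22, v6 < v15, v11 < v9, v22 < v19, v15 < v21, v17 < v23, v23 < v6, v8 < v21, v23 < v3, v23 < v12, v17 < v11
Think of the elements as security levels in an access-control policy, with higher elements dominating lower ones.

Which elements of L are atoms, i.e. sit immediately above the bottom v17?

The atoms are exactly the elements that cover v17: v11, v14, v23, v7.

v11, v14, v23, v7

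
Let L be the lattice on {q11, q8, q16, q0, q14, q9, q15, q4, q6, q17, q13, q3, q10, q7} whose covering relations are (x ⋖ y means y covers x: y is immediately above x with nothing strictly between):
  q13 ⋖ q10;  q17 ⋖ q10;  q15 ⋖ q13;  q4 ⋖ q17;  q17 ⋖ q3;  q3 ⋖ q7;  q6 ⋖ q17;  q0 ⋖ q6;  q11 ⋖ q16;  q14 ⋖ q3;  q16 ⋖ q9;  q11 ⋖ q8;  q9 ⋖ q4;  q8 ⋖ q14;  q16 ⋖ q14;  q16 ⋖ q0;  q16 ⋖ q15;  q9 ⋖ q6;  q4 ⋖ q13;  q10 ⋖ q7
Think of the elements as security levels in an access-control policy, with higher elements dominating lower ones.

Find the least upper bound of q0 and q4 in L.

q17

Common upper bounds of {q0, q4}: q10, q17, q3, q7.
The least among these is q17.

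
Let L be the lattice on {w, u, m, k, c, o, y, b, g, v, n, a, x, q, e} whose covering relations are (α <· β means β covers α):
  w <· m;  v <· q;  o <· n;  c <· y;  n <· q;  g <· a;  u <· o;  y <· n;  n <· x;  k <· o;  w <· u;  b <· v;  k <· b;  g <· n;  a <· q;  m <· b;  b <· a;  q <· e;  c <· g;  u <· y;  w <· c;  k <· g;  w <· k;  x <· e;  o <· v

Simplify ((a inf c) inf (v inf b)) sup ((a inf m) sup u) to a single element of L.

v

a ∧ c = c
v ∧ b = b
c ∧ b = w
a ∧ m = m
m ∨ u = v
w ∨ v = v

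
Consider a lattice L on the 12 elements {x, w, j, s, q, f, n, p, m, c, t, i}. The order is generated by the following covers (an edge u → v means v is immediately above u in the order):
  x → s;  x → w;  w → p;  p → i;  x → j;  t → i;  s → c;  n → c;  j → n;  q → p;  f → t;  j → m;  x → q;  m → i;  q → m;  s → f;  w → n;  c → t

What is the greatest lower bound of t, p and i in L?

w

Common lower bounds of {t, p, i}: w, x.
The greatest among these is w.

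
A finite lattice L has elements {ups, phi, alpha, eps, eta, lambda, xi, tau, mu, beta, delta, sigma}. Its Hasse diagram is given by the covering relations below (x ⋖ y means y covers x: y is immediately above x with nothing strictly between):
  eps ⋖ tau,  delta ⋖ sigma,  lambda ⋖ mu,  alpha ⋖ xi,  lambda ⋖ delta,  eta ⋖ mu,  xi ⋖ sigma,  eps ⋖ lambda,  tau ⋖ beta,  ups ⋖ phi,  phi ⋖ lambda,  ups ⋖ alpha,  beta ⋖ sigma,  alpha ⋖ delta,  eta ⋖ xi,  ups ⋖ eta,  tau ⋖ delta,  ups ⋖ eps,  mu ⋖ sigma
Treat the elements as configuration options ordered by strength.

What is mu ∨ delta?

sigma

Common upper bounds of {mu, delta}: sigma.
The least among these is sigma.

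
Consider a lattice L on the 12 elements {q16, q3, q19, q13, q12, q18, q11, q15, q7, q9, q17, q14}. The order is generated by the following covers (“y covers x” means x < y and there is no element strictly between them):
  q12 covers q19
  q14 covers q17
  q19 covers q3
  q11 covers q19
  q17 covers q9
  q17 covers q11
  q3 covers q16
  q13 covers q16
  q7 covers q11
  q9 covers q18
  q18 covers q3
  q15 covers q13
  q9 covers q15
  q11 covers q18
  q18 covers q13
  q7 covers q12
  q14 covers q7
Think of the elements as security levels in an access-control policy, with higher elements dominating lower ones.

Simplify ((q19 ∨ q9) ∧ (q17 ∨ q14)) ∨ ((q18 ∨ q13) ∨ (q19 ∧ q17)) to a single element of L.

q19 ∨ q9 = q17
q17 ∨ q14 = q14
q17 ∧ q14 = q17
q18 ∨ q13 = q18
q19 ∧ q17 = q19
q18 ∨ q19 = q11
q17 ∨ q11 = q17

q17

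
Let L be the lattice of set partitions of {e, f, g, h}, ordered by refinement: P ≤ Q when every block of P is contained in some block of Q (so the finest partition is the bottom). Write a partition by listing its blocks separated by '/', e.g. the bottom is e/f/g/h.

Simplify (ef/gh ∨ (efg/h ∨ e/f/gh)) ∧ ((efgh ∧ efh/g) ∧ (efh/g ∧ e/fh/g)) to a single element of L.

efg/h ∨ e/f/gh = efgh
ef/gh ∨ efgh = efgh
efgh ∧ efh/g = efh/g
efh/g ∧ e/fh/g = e/fh/g
efh/g ∧ e/fh/g = e/fh/g
efgh ∧ e/fh/g = e/fh/g

e/fh/g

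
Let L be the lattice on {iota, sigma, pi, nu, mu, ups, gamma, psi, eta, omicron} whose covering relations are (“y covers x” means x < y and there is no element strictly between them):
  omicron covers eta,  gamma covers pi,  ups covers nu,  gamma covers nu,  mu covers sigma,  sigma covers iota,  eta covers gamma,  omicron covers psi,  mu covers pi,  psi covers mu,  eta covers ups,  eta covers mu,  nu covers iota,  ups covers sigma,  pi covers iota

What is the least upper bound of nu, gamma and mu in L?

Common upper bounds of {nu, gamma, mu}: eta, omicron.
The least among these is eta.

eta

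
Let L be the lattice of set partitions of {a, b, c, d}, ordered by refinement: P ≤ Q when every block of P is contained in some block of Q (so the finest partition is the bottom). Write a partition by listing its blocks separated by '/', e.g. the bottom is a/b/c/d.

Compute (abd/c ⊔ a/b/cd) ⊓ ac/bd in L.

abd/c ∨ a/b/cd = abcd
abcd ∧ ac/bd = ac/bd

ac/bd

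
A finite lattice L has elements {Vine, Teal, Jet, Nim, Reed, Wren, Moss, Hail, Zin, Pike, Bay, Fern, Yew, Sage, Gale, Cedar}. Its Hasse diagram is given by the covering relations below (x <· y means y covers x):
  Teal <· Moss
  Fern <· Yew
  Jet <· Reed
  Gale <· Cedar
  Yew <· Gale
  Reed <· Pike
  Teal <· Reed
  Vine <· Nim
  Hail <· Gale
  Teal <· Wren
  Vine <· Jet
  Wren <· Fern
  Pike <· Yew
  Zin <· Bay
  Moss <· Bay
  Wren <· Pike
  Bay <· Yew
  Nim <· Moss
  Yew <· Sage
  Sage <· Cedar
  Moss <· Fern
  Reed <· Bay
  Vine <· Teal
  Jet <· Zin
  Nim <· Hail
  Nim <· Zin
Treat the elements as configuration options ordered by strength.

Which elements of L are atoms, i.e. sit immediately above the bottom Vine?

The atoms are exactly the elements that cover Vine: Jet, Nim, Teal.

Jet, Nim, Teal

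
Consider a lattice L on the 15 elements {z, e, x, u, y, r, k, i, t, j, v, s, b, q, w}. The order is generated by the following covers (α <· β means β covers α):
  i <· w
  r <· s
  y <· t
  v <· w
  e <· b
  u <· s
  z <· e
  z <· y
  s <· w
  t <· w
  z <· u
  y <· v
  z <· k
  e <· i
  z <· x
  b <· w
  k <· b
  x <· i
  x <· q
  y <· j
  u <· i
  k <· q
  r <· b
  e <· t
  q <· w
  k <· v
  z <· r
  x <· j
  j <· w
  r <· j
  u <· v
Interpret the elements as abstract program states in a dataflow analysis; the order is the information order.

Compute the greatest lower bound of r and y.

z

Common lower bounds of {r, y}: z.
The greatest among these is z.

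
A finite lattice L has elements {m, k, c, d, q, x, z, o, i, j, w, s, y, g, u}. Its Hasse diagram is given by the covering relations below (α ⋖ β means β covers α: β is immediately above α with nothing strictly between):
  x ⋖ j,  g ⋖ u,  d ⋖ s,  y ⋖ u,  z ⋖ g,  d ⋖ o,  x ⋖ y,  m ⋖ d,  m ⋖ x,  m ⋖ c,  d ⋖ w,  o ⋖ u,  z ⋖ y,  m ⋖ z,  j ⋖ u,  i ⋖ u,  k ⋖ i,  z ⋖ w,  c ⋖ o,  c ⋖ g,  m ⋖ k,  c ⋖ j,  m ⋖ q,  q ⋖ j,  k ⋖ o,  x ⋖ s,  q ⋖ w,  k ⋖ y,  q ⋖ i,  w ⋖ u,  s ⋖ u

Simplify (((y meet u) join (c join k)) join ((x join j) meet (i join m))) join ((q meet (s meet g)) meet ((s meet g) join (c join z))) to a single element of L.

y ∧ u = y
c ∨ k = o
y ∨ o = u
x ∨ j = j
i ∨ m = i
j ∧ i = q
u ∨ q = u
s ∧ g = m
q ∧ m = m
s ∧ g = m
c ∨ z = g
m ∨ g = g
m ∧ g = m
u ∨ m = u

u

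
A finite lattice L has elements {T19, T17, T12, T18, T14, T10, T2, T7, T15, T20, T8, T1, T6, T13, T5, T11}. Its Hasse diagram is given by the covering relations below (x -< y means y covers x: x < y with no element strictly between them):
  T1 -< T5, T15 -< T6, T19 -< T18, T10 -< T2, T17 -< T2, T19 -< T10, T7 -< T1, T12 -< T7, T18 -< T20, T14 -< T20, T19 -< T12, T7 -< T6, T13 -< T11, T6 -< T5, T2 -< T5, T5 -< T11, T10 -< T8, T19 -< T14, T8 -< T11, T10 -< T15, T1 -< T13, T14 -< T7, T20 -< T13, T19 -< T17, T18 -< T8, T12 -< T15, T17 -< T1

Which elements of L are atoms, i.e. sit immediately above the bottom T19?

T10, T12, T14, T17, T18

The atoms are exactly the elements that cover T19: T10, T12, T14, T17, T18.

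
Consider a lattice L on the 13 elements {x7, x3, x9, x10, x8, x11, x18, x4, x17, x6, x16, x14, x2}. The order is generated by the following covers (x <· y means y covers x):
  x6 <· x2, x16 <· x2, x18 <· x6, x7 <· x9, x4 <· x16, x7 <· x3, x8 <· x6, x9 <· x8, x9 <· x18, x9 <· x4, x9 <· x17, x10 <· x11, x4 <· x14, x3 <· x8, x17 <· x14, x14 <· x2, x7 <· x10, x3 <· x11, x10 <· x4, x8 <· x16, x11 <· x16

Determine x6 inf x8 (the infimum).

x8

Common lower bounds of {x6, x8}: x3, x7, x8, x9.
The greatest among these is x8.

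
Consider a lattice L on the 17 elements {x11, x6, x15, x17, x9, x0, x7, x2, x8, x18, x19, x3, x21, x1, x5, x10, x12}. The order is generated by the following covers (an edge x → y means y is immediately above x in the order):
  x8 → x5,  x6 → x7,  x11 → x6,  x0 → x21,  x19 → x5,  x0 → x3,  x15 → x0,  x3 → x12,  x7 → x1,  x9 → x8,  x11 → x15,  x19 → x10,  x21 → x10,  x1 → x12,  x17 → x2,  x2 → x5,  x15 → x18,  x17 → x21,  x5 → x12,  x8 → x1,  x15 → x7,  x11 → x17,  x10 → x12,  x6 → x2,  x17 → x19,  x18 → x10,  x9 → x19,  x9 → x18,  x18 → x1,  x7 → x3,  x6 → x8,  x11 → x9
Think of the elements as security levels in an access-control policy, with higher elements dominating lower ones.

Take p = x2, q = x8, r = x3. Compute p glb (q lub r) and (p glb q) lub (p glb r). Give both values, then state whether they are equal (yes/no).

q lub r = x12, so p glb (q lub r) = x2 glb x12 = x2.
p glb q = x6 and p glb r = x6, so (p glb q) lub (p glb r) = x6 lub x6 = x6.
Equal: no.

x2; x6; no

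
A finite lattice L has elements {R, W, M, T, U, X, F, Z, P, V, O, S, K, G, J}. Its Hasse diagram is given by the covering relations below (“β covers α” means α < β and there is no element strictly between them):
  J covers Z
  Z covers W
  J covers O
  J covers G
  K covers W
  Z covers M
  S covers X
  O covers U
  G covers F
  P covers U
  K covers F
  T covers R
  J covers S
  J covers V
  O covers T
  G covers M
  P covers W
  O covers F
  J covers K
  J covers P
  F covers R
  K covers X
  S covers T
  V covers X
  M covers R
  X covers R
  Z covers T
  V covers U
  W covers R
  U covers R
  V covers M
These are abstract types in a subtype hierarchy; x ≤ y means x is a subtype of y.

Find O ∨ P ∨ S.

Common upper bounds of {O, P, S}: J.
The least among these is J.

J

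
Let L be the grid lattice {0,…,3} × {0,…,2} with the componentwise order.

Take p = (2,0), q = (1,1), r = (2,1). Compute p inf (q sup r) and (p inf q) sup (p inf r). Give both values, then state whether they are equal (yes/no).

(2,0); (2,0); yes

q sup r = (2,1), so p inf (q sup r) = (2,0) inf (2,1) = (2,0).
p inf q = (1,0) and p inf r = (2,0), so (p inf q) sup (p inf r) = (1,0) sup (2,0) = (2,0).
Equal: yes.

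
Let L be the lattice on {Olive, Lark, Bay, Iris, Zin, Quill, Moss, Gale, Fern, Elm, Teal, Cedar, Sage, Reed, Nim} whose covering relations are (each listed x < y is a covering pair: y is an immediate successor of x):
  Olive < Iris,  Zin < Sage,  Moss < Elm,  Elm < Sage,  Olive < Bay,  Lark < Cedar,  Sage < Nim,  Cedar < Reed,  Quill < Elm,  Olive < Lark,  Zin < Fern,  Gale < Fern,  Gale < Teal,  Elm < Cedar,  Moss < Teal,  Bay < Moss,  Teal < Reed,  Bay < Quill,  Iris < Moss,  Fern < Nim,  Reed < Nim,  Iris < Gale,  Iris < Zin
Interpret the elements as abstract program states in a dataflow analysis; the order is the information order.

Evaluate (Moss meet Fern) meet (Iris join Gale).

Iris

Moss ∧ Fern = Iris
Iris ∨ Gale = Gale
Iris ∧ Gale = Iris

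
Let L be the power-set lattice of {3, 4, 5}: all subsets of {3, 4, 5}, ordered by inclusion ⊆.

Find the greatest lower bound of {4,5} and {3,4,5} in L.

Under ⊆, meet is intersection: {4,5} ∩ {3,4,5} = {4,5}.

{4,5}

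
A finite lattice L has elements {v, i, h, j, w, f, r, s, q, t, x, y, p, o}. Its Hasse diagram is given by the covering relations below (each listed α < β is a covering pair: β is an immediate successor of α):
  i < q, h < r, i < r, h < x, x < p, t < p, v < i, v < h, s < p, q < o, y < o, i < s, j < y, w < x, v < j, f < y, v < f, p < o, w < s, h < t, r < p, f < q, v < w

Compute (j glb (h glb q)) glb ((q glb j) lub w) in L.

v

h ∧ q = v
j ∧ v = v
q ∧ j = v
v ∨ w = w
v ∧ w = v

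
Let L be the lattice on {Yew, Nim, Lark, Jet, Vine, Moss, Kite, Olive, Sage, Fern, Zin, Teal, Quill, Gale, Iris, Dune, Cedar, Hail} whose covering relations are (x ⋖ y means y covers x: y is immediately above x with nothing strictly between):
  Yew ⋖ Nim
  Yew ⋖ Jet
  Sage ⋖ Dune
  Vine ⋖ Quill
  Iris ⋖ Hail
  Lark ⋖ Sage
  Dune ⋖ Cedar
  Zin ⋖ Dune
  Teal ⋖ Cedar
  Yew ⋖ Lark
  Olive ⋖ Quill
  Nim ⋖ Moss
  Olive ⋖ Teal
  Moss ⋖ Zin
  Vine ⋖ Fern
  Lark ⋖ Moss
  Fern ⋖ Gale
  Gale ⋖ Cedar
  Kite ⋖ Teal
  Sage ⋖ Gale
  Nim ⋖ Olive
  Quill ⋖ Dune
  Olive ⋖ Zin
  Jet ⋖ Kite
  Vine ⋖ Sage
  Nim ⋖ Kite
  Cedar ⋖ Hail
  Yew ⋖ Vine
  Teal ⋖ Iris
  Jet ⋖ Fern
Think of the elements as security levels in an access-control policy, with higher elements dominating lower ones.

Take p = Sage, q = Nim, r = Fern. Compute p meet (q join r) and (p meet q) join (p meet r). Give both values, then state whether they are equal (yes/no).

Sage; Vine; no

q join r = Cedar, so p meet (q join r) = Sage meet Cedar = Sage.
p meet q = Yew and p meet r = Vine, so (p meet q) join (p meet r) = Yew join Vine = Vine.
Equal: no.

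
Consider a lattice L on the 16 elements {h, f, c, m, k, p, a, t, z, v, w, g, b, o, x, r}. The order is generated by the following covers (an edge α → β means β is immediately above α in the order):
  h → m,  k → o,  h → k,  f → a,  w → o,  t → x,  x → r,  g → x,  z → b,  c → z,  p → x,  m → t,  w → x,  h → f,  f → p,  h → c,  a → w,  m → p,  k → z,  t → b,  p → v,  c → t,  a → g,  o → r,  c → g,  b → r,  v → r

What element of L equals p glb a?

f

p ∧ a = f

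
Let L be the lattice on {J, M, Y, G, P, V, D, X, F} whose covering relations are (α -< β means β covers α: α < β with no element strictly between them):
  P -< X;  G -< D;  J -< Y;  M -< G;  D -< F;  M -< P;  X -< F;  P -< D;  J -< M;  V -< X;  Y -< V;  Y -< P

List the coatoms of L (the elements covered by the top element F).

D, X

The coatoms are exactly the elements covered by F: D, X.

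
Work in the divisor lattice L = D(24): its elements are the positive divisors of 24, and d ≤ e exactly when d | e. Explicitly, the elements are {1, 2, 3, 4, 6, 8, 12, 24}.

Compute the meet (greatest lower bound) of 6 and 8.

2

In the divisibility order, the meet is the greatest common divisor: gcd(6, 8) = 2.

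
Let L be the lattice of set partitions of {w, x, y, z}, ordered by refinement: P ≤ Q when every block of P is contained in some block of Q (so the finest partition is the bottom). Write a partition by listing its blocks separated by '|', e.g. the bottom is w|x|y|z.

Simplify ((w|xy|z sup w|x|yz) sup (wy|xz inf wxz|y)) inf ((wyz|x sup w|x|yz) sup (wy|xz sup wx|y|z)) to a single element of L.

w|xy|z ∨ w|x|yz = w|xyz
wy|xz ∧ wxz|y = w|xz|y
w|xyz ∨ w|xz|y = w|xyz
wyz|x ∨ w|x|yz = wyz|x
wy|xz ∨ wx|y|z = wxyz
wyz|x ∨ wxyz = wxyz
w|xyz ∧ wxyz = w|xyz

w|xyz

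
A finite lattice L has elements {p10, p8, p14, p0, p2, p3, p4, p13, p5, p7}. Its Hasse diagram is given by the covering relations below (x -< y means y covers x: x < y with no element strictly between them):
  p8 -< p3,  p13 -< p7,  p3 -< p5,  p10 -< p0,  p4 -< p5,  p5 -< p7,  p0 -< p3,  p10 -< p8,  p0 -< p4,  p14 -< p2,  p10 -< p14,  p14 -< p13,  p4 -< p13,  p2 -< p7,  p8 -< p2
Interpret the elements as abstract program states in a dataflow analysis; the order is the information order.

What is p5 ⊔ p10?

p5

Common upper bounds of {p5, p10}: p5, p7.
The least among these is p5.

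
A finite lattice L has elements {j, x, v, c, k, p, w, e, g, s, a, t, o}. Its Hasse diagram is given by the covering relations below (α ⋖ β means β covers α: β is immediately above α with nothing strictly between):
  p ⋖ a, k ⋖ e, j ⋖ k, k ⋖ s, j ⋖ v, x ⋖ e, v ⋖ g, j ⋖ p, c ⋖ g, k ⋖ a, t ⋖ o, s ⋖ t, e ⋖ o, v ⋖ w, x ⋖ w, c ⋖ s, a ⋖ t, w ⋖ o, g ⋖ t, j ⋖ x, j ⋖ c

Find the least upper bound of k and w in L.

Common upper bounds of {k, w}: o.
The least among these is o.

o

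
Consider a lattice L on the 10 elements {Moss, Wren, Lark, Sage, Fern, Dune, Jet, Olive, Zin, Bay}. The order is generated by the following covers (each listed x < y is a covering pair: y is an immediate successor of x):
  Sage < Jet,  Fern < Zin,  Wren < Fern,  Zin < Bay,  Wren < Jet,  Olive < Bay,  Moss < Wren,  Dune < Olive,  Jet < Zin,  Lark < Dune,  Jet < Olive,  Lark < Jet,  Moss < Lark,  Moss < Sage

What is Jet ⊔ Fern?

Common upper bounds of {Jet, Fern}: Bay, Zin.
The least among these is Zin.

Zin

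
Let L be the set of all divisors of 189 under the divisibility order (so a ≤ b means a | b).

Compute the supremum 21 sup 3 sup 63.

63

In the divisibility order, the join is the least common multiple: lcm(21, 3, 63) = 63.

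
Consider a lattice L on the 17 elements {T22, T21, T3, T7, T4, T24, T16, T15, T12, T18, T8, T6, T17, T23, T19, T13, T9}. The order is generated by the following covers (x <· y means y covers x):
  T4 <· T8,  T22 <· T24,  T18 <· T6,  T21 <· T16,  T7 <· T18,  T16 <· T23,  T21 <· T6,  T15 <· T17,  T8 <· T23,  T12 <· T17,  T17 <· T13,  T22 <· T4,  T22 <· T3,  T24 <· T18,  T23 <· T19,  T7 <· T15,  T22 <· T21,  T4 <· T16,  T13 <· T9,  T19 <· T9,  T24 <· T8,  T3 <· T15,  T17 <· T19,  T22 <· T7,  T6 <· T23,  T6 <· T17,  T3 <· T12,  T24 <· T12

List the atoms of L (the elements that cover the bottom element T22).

The atoms are exactly the elements that cover T22: T21, T24, T3, T4, T7.

T21, T24, T3, T4, T7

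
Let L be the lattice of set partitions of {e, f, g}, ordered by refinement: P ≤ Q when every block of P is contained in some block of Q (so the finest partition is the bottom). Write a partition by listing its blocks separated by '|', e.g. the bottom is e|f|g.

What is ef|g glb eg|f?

e|f|g

The meet (common refinement) of ef|g and eg|f intersects blocks pairwise, giving e|f|g.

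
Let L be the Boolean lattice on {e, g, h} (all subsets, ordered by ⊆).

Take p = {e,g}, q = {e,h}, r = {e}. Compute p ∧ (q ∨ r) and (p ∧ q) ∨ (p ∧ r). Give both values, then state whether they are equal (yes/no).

{e}; {e}; yes

q ∨ r = {e,h}, so p ∧ (q ∨ r) = {e,g} ∧ {e,h} = {e}.
p ∧ q = {e} and p ∧ r = {e}, so (p ∧ q) ∨ (p ∧ r) = {e} ∨ {e} = {e}.
Equal: yes.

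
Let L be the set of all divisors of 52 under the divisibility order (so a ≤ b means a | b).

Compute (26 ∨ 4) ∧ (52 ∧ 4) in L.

26 ∨ 4 = 52
52 ∧ 4 = 4
52 ∧ 4 = 4

4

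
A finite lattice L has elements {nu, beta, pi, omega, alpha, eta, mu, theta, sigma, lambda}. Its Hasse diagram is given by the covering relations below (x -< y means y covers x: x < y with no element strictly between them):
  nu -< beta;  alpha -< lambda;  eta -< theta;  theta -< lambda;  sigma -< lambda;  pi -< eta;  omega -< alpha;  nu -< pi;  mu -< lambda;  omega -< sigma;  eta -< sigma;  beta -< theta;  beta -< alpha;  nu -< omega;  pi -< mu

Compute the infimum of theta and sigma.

Common lower bounds of {theta, sigma}: eta, nu, pi.
The greatest among these is eta.

eta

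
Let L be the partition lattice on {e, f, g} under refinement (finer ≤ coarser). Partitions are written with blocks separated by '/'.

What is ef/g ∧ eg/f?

e/f/g

The meet (common refinement) of ef/g and eg/f intersects blocks pairwise, giving e/f/g.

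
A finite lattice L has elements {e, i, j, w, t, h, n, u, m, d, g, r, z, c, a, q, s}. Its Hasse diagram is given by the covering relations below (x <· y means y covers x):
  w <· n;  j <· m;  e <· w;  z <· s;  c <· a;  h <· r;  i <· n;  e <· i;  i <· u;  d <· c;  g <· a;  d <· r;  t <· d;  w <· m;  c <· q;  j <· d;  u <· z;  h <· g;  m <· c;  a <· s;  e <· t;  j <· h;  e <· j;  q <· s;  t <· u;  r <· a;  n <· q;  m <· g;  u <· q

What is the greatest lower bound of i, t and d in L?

Common lower bounds of {i, t, d}: e.
The greatest among these is e.

e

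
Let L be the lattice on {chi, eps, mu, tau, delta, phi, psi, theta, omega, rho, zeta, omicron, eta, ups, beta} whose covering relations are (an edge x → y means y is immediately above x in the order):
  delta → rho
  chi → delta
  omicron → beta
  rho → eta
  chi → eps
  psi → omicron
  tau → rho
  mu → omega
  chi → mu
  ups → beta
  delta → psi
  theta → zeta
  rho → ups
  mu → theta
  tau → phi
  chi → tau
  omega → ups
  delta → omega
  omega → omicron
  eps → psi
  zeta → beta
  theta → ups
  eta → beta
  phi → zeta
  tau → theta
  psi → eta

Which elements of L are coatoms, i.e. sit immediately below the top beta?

eta, omicron, ups, zeta

The coatoms are exactly the elements covered by beta: eta, omicron, ups, zeta.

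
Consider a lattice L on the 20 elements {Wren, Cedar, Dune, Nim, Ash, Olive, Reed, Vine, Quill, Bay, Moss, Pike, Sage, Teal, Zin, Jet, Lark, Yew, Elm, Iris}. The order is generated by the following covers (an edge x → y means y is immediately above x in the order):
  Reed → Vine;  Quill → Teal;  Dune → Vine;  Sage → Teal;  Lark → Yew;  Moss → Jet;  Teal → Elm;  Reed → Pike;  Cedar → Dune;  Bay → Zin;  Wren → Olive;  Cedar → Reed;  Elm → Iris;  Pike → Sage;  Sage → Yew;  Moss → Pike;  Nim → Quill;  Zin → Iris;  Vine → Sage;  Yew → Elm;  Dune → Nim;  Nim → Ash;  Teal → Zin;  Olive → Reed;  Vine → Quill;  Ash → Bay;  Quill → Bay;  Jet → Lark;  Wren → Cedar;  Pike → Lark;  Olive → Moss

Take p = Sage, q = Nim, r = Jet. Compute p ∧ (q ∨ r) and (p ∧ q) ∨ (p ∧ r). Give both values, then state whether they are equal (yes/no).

q ∨ r = Elm, so p ∧ (q ∨ r) = Sage ∧ Elm = Sage.
p ∧ q = Dune and p ∧ r = Moss, so (p ∧ q) ∨ (p ∧ r) = Dune ∨ Moss = Sage.
Equal: yes.

Sage; Sage; yes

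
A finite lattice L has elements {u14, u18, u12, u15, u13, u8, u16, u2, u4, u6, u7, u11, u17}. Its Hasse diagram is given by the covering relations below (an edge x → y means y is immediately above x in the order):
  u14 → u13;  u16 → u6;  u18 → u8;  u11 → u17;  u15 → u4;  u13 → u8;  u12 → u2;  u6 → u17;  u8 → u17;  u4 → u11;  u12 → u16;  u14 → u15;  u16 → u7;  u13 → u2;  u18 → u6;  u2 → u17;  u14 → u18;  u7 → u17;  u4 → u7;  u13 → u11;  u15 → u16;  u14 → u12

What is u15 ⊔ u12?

Common upper bounds of {u15, u12}: u16, u17, u6, u7.
The least among these is u16.

u16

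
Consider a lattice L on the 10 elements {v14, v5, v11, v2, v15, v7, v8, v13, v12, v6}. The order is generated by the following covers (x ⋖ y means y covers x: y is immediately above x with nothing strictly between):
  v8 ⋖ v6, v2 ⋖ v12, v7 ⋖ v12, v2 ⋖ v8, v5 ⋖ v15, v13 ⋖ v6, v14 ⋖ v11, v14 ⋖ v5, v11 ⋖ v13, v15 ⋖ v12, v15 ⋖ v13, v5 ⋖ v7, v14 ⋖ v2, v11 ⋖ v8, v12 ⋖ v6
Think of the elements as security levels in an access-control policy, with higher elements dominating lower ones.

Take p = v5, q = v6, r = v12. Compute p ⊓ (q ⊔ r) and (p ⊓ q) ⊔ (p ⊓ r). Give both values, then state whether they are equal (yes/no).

q ⊔ r = v6, so p ⊓ (q ⊔ r) = v5 ⊓ v6 = v5.
p ⊓ q = v5 and p ⊓ r = v5, so (p ⊓ q) ⊔ (p ⊓ r) = v5 ⊔ v5 = v5.
Equal: yes.

v5; v5; yes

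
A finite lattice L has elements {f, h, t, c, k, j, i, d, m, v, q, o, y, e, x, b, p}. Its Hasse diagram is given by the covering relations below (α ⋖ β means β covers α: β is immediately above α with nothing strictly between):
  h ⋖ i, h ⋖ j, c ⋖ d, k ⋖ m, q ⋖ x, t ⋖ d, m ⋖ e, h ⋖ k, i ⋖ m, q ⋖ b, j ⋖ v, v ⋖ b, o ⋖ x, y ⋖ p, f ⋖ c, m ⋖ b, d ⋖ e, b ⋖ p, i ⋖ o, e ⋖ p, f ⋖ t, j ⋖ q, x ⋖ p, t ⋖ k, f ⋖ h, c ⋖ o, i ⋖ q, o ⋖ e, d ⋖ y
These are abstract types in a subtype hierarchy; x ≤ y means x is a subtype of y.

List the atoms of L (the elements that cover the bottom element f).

The atoms are exactly the elements that cover f: c, h, t.

c, h, t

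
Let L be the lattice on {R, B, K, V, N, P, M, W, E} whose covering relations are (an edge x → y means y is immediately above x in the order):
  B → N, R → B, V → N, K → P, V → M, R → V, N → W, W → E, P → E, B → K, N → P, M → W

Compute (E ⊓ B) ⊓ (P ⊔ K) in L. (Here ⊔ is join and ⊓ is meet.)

B

E ∧ B = B
P ∨ K = P
B ∧ P = B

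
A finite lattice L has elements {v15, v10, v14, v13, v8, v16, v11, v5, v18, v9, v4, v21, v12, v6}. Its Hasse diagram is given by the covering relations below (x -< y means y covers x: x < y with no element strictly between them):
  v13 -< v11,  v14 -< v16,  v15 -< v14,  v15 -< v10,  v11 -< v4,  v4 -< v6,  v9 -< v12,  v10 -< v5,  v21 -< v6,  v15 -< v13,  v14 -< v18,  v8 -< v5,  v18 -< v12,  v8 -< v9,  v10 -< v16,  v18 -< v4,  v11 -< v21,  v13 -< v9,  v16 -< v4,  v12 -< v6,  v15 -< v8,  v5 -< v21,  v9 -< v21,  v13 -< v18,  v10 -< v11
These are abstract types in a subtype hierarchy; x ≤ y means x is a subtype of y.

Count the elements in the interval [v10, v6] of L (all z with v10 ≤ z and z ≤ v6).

The interval [v10, v6] = {v10, v11, v16, v21, v4, v5, v6}, which has 7 elements.

7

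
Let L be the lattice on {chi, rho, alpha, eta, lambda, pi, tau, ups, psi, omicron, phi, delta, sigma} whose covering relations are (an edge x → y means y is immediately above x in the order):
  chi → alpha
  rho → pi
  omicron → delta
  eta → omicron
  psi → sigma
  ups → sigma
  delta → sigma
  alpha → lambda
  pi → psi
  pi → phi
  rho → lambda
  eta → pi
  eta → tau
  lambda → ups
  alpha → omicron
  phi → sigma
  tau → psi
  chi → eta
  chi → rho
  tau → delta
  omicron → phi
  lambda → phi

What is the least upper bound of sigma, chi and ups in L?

sigma

Common upper bounds of {sigma, chi, ups}: sigma.
The least among these is sigma.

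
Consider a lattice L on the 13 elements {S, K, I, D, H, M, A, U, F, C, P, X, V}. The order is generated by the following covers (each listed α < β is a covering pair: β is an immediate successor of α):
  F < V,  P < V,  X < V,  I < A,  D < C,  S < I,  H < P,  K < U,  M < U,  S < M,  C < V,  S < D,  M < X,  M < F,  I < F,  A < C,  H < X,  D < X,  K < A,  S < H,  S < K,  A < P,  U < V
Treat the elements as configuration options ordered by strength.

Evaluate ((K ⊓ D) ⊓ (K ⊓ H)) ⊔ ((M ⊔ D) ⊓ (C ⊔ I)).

D

K ∧ D = S
K ∧ H = S
S ∧ S = S
M ∨ D = X
C ∨ I = C
X ∧ C = D
S ∨ D = D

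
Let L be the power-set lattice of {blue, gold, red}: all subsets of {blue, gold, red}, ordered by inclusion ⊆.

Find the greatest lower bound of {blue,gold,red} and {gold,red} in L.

{gold,red}

Under ⊆, meet is intersection: {blue,gold,red} ∩ {gold,red} = {gold,red}.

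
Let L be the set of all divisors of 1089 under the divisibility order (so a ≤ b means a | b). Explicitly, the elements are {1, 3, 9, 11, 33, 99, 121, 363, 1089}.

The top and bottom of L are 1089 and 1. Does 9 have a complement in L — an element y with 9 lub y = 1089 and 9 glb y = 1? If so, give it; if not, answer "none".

Need y with 9 ∨ y = 1089 and 9 ∧ y = 1.
Checking each element gives: 121.

121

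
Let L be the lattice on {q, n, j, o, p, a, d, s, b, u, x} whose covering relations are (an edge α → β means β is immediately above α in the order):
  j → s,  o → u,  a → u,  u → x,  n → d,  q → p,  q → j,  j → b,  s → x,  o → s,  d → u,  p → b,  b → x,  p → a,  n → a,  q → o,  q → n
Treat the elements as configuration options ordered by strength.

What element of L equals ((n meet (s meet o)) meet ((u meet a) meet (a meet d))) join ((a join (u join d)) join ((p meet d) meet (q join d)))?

s ∧ o = o
n ∧ o = q
u ∧ a = a
a ∧ d = n
a ∧ n = n
q ∧ n = q
u ∨ d = u
a ∨ u = u
p ∧ d = q
q ∨ d = d
q ∧ d = q
u ∨ q = u
q ∨ u = u

u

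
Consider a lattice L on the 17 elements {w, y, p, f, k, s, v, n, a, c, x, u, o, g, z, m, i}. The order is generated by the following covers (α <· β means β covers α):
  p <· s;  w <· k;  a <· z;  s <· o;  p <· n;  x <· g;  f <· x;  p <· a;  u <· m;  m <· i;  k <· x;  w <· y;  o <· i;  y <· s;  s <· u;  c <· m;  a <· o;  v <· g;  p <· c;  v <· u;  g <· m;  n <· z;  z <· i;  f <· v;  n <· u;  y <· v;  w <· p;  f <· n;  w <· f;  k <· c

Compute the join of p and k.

c

Common upper bounds of {p, k}: c, i, m.
The least among these is c.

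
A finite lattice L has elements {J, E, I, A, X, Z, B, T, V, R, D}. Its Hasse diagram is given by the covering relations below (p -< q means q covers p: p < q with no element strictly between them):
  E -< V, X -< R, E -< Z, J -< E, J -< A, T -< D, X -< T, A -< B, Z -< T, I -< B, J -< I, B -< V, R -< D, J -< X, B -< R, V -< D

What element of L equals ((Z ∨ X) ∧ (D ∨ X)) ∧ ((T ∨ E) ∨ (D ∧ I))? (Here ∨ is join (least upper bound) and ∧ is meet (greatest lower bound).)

T

Z ∨ X = T
D ∨ X = D
T ∧ D = T
T ∨ E = T
D ∧ I = I
T ∨ I = D
T ∧ D = T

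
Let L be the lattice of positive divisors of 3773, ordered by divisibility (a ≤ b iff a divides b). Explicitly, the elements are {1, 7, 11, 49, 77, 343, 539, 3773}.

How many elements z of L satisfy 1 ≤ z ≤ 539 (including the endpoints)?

6

The interval [1, 539] = {1, 11, 49, 539, 7, 77}, which has 6 elements.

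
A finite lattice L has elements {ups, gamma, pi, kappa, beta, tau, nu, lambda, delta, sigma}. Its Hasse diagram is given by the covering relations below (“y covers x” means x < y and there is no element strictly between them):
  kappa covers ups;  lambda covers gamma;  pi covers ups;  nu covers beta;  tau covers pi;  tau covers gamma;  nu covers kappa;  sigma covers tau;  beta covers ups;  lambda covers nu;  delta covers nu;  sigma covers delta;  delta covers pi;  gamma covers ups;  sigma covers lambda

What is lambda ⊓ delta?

Common lower bounds of {lambda, delta}: beta, kappa, nu, ups.
The greatest among these is nu.

nu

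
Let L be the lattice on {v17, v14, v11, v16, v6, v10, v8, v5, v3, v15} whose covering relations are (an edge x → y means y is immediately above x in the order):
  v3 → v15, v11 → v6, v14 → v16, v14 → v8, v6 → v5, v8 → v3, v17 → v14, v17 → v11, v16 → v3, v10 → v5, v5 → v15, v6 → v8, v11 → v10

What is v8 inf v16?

Common lower bounds of {v8, v16}: v14, v17.
The greatest among these is v14.

v14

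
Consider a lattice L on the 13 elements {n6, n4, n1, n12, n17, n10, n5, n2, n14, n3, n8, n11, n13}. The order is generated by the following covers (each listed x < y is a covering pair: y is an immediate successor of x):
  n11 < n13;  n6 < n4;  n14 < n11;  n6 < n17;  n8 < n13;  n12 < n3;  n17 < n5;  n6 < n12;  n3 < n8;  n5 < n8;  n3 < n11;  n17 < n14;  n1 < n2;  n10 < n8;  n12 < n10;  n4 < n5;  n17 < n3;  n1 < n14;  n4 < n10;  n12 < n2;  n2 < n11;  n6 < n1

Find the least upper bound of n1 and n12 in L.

Common upper bounds of {n1, n12}: n11, n13, n2.
The least among these is n2.

n2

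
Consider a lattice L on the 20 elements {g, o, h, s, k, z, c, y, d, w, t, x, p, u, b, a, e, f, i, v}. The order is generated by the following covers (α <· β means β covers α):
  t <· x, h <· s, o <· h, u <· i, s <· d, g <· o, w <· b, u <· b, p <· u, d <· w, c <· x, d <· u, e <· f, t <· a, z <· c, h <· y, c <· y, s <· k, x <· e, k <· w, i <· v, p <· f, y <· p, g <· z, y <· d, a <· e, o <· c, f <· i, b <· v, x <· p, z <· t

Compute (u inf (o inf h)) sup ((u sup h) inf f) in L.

p

o ∧ h = o
u ∧ o = o
u ∨ h = u
u ∧ f = p
o ∨ p = p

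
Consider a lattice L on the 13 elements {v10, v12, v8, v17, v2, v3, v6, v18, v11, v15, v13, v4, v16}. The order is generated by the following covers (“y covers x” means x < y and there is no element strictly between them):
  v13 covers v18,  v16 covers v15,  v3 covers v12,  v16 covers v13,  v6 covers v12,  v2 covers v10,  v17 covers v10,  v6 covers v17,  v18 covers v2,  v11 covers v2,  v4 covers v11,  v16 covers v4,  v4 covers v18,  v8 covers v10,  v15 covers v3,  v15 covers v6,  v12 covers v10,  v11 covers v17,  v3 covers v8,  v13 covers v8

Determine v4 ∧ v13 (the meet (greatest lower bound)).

Common lower bounds of {v4, v13}: v10, v18, v2.
The greatest among these is v18.

v18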